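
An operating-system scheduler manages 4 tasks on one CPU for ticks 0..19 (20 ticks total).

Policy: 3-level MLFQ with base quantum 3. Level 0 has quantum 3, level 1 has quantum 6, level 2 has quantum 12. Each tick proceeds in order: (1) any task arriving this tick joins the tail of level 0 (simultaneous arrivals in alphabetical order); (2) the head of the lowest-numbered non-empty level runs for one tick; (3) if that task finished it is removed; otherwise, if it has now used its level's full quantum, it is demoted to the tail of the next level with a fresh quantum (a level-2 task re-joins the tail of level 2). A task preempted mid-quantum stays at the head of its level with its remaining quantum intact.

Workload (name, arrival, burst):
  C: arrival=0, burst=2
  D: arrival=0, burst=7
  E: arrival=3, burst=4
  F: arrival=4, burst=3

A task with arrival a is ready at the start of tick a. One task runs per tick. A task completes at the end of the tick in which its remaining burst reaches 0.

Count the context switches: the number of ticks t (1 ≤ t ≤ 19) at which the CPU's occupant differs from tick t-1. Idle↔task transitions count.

context switches = 6

t=0: L0/L1/L2 = CD/-/- → run C
t=1: L0/L1/L2 = CD/-/- → run C
t=2: L0/L1/L2 = D/-/- → run D
t=3: L0/L1/L2 = DE/-/- → run D
t=4: L0/L1/L2 = DEF/-/- → run D
t=5: L0/L1/L2 = EF/D/- → run E
t=6: L0/L1/L2 = EF/D/- → run E
t=7: L0/L1/L2 = EF/D/- → run E
t=8: L0/L1/L2 = F/DE/- → run F
t=9: L0/L1/L2 = F/DE/- → run F
t=10: L0/L1/L2 = F/DE/- → run F
t=11: L0/L1/L2 = -/DE/- → run D
t=12: L0/L1/L2 = -/DE/- → run D
t=13: L0/L1/L2 = -/DE/- → run D
t=14: L0/L1/L2 = -/DE/- → run D
t=15: L0/L1/L2 = -/E/- → run E
t=16: (idle)
t=17: (idle)
t=18: (idle)
t=19: (idle)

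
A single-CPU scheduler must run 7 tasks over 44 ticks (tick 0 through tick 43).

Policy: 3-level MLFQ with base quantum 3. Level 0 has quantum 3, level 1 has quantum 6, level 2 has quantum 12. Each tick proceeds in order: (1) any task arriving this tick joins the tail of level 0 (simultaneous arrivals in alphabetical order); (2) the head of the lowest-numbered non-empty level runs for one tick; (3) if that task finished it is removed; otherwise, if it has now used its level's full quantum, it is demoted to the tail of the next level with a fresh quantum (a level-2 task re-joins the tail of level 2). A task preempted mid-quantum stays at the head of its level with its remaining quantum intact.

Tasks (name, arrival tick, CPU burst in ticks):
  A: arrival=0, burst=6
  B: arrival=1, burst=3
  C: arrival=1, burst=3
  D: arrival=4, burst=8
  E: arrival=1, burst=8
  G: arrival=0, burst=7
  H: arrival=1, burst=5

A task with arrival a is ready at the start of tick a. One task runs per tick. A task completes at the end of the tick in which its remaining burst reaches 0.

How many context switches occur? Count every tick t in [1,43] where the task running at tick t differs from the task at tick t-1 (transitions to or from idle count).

t=0: L0/L1/L2 = AG/-/- → run A
t=1: L0/L1/L2 = AGBCEH/-/- → run A
t=2: L0/L1/L2 = AGBCEH/-/- → run A
t=3: L0/L1/L2 = GBCEH/A/- → run G
t=4: L0/L1/L2 = GBCEHD/A/- → run G
t=5: L0/L1/L2 = GBCEHD/A/- → run G
t=6: L0/L1/L2 = BCEHD/AG/- → run B
t=7: L0/L1/L2 = BCEHD/AG/- → run B
t=8: L0/L1/L2 = BCEHD/AG/- → run B
t=9: L0/L1/L2 = CEHD/AG/- → run C
t=10: L0/L1/L2 = CEHD/AG/- → run C
t=11: L0/L1/L2 = CEHD/AG/- → run C
t=12: L0/L1/L2 = EHD/AG/- → run E
t=13: L0/L1/L2 = EHD/AG/- → run E
t=14: L0/L1/L2 = EHD/AG/- → run E
t=15: L0/L1/L2 = HD/AGE/- → run H
t=16: L0/L1/L2 = HD/AGE/- → run H
t=17: L0/L1/L2 = HD/AGE/- → run H
t=18: L0/L1/L2 = D/AGEH/- → run D
t=19: L0/L1/L2 = D/AGEH/- → run D
t=20: L0/L1/L2 = D/AGEH/- → run D
t=21: L0/L1/L2 = -/AGEHD/- → run A
t=22: L0/L1/L2 = -/AGEHD/- → run A
t=23: L0/L1/L2 = -/AGEHD/- → run A
t=24: L0/L1/L2 = -/GEHD/- → run G
t=25: L0/L1/L2 = -/GEHD/- → run G
t=26: L0/L1/L2 = -/GEHD/- → run G
t=27: L0/L1/L2 = -/GEHD/- → run G
t=28: L0/L1/L2 = -/EHD/- → run E
t=29: L0/L1/L2 = -/EHD/- → run E
t=30: L0/L1/L2 = -/EHD/- → run E
t=31: L0/L1/L2 = -/EHD/- → run E
t=32: L0/L1/L2 = -/EHD/- → run E
t=33: L0/L1/L2 = -/HD/- → run H
t=34: L0/L1/L2 = -/HD/- → run H
t=35: L0/L1/L2 = -/D/- → run D
t=36: L0/L1/L2 = -/D/- → run D
t=37: L0/L1/L2 = -/D/- → run D
t=38: L0/L1/L2 = -/D/- → run D
t=39: L0/L1/L2 = -/D/- → run D
t=40: (idle)
t=41: (idle)
t=42: (idle)
t=43: (idle)

context switches = 12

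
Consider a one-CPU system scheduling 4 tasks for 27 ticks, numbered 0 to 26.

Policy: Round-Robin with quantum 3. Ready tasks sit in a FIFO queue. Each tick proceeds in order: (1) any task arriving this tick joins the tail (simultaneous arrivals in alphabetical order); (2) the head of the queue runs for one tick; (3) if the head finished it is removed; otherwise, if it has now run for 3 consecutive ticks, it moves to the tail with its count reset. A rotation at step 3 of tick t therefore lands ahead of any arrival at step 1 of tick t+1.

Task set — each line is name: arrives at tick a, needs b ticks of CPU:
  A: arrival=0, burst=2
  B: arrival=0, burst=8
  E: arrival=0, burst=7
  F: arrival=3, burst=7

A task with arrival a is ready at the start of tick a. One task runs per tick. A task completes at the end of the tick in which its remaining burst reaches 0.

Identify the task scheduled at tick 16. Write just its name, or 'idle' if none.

running at tick 16 = E

t=0: queue=[A,B,E] q_used=0 → run A
t=1: queue=[A,B,E] q_used=1 → run A
t=2: queue=[B,E] q_used=0 → run B
t=3: queue=[B,E,F] q_used=1 → run B
t=4: queue=[B,E,F] q_used=2 → run B
t=5: queue=[E,F,B] q_used=0 → run E
t=6: queue=[E,F,B] q_used=1 → run E
t=7: queue=[E,F,B] q_used=2 → run E
t=8: queue=[F,B,E] q_used=0 → run F
t=9: queue=[F,B,E] q_used=1 → run F
t=10: queue=[F,B,E] q_used=2 → run F
t=11: queue=[B,E,F] q_used=0 → run B
t=12: queue=[B,E,F] q_used=1 → run B
t=13: queue=[B,E,F] q_used=2 → run B
t=14: queue=[E,F,B] q_used=0 → run E
t=15: queue=[E,F,B] q_used=1 → run E
t=16: queue=[E,F,B] q_used=2 → run E
t=17: queue=[F,B,E] q_used=0 → run F
t=18: queue=[F,B,E] q_used=1 → run F
t=19: queue=[F,B,E] q_used=2 → run F
t=20: queue=[B,E,F] q_used=0 → run B
t=21: queue=[B,E,F] q_used=1 → run B
t=22: queue=[E,F] q_used=0 → run E
t=23: queue=[F] q_used=0 → run F
t=24: (idle)
t=25: (idle)
t=26: (idle)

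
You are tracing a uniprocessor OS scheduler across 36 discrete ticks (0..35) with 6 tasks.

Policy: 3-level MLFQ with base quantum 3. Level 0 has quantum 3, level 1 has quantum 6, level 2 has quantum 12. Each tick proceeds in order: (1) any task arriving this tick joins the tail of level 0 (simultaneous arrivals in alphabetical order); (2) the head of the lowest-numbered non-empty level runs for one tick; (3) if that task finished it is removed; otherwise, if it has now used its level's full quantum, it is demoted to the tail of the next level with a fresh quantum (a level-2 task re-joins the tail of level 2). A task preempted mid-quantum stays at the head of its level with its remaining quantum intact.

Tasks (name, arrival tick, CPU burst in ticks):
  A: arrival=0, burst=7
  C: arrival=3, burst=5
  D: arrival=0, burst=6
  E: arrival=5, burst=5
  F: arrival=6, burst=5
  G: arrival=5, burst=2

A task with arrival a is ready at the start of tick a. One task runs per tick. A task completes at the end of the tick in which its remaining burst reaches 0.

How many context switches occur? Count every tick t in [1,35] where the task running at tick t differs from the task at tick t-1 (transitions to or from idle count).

t=0: L0/L1/L2 = AD/-/- → run A
t=1: L0/L1/L2 = AD/-/- → run A
t=2: L0/L1/L2 = AD/-/- → run A
t=3: L0/L1/L2 = DC/A/- → run D
t=4: L0/L1/L2 = DC/A/- → run D
t=5: L0/L1/L2 = DCEG/A/- → run D
t=6: L0/L1/L2 = CEGF/AD/- → run C
t=7: L0/L1/L2 = CEGF/AD/- → run C
t=8: L0/L1/L2 = CEGF/AD/- → run C
t=9: L0/L1/L2 = EGF/ADC/- → run E
t=10: L0/L1/L2 = EGF/ADC/- → run E
t=11: L0/L1/L2 = EGF/ADC/- → run E
t=12: L0/L1/L2 = GF/ADCE/- → run G
t=13: L0/L1/L2 = GF/ADCE/- → run G
t=14: L0/L1/L2 = F/ADCE/- → run F
t=15: L0/L1/L2 = F/ADCE/- → run F
t=16: L0/L1/L2 = F/ADCE/- → run F
t=17: L0/L1/L2 = -/ADCEF/- → run A
t=18: L0/L1/L2 = -/ADCEF/- → run A
t=19: L0/L1/L2 = -/ADCEF/- → run A
t=20: L0/L1/L2 = -/ADCEF/- → run A
t=21: L0/L1/L2 = -/DCEF/- → run D
t=22: L0/L1/L2 = -/DCEF/- → run D
t=23: L0/L1/L2 = -/DCEF/- → run D
t=24: L0/L1/L2 = -/CEF/- → run C
t=25: L0/L1/L2 = -/CEF/- → run C
t=26: L0/L1/L2 = -/EF/- → run E
t=27: L0/L1/L2 = -/EF/- → run E
t=28: L0/L1/L2 = -/F/- → run F
t=29: L0/L1/L2 = -/F/- → run F
t=30: (idle)
t=31: (idle)
t=32: (idle)
t=33: (idle)
t=34: (idle)
t=35: (idle)

context switches = 11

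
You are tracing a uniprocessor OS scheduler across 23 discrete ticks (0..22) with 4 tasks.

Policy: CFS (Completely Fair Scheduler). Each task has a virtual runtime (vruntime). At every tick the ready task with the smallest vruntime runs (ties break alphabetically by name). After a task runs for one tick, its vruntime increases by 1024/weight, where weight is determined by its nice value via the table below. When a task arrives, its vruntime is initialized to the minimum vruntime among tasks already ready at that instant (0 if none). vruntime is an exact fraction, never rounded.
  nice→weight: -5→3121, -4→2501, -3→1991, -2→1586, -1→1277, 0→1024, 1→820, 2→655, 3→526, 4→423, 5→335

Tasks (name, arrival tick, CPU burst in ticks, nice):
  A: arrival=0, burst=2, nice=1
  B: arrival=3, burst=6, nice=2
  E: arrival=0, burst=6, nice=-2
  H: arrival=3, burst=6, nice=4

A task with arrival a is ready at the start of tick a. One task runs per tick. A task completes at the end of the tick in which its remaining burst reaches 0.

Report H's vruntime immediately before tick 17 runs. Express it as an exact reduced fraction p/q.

vruntime(H, start of tick 17) = 947968/86715

t=0: vr[A=0 E=0] → run A
t=1: vr[A=256/205 E=0] → run E
t=2: vr[A=256/205 E=512/793] → run E
t=3: vr[A=256/205 B=256/205 E=1024/793 H=256/205] → run A
t=4: vr[B=256/205 E=1024/793 H=256/205] → run B
t=5: vr[B=15104/5371 E=1024/793 H=256/205] → run H
t=6: vr[B=15104/5371 E=1024/793 H=318208/86715] → run E
t=7: vr[B=15104/5371 E=1536/793 H=318208/86715] → run E
t=8: vr[B=15104/5371 E=2048/793 H=318208/86715] → run E
t=9: vr[B=15104/5371 E=2560/793 H=318208/86715] → run B
t=10: vr[B=117504/26855 E=2560/793 H=318208/86715] → run E
t=11: vr[B=117504/26855 H=318208/86715] → run H
t=12: vr[B=117504/26855 H=528128/86715] → run B
t=13: vr[B=159488/26855 H=528128/86715] → run B
t=14: vr[B=201472/26855 H=528128/86715] → run H
t=15: vr[B=201472/26855 H=246016/28905] → run B
t=16: vr[B=243456/26855 H=246016/28905] → run H
t=17: vr[B=243456/26855 H=947968/86715] → run B
t=18: vr[H=947968/86715] → run H
t=19: vr[H=1157888/86715] → run H
t=20: (idle)
t=21: (idle)
t=22: (idle)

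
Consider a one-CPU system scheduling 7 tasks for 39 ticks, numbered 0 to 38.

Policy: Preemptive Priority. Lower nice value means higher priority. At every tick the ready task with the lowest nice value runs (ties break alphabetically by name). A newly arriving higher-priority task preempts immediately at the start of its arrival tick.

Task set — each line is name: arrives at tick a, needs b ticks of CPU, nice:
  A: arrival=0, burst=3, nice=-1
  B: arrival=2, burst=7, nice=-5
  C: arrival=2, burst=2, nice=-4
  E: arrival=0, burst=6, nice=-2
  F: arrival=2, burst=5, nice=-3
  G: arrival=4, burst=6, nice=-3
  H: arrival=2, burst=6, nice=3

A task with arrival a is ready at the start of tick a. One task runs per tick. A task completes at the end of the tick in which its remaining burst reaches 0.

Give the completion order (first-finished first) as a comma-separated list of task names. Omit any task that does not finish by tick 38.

t=0: ready={A,E} → run E
t=1: ready={A,E} → run E
t=2: ready={A,B,C,E,F,H} → run B
t=3: ready={A,B,C,E,F,H} → run B
t=4: ready={A,B,C,E,F,G,H} → run B
t=5: ready={A,B,C,E,F,G,H} → run B
t=6: ready={A,B,C,E,F,G,H} → run B
t=7: ready={A,B,C,E,F,G,H} → run B
t=8: ready={A,B,C,E,F,G,H} → run B
t=9: ready={A,C,E,F,G,H} → run C
t=10: ready={A,C,E,F,G,H} → run C
t=11: ready={A,E,F,G,H} → run F
t=12: ready={A,E,F,G,H} → run F
t=13: ready={A,E,F,G,H} → run F
t=14: ready={A,E,F,G,H} → run F
t=15: ready={A,E,F,G,H} → run F
t=16: ready={A,E,G,H} → run G
t=17: ready={A,E,G,H} → run G
t=18: ready={A,E,G,H} → run G
t=19: ready={A,E,G,H} → run G
t=20: ready={A,E,G,H} → run G
t=21: ready={A,E,G,H} → run G
t=22: ready={A,E,H} → run E
t=23: ready={A,E,H} → run E
t=24: ready={A,E,H} → run E
t=25: ready={A,E,H} → run E
t=26: ready={A,H} → run A
t=27: ready={A,H} → run A
t=28: ready={A,H} → run A
t=29: ready={H} → run H
t=30: ready={H} → run H
t=31: ready={H} → run H
t=32: ready={H} → run H
t=33: ready={H} → run H
t=34: ready={H} → run H
t=35: (idle)
t=36: (idle)
t=37: (idle)
t=38: (idle)

completion order = B, C, F, G, E, A, H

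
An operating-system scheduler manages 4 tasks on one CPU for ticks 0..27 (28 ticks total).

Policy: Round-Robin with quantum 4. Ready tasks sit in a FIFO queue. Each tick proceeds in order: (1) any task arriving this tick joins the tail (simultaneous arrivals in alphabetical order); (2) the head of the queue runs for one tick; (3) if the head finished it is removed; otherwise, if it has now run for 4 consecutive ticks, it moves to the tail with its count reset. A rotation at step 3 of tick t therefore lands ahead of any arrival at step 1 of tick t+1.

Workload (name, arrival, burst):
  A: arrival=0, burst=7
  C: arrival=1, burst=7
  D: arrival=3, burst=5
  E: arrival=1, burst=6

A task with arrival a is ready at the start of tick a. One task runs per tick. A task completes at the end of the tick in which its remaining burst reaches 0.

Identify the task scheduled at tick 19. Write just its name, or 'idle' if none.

t=0: queue=[A] q_used=0 → run A
t=1: queue=[A,C,E] q_used=1 → run A
t=2: queue=[A,C,E] q_used=2 → run A
t=3: queue=[A,C,E,D] q_used=3 → run A
t=4: queue=[C,E,D,A] q_used=0 → run C
t=5: queue=[C,E,D,A] q_used=1 → run C
t=6: queue=[C,E,D,A] q_used=2 → run C
t=7: queue=[C,E,D,A] q_used=3 → run C
t=8: queue=[E,D,A,C] q_used=0 → run E
t=9: queue=[E,D,A,C] q_used=1 → run E
t=10: queue=[E,D,A,C] q_used=2 → run E
t=11: queue=[E,D,A,C] q_used=3 → run E
t=12: queue=[D,A,C,E] q_used=0 → run D
t=13: queue=[D,A,C,E] q_used=1 → run D
t=14: queue=[D,A,C,E] q_used=2 → run D
t=15: queue=[D,A,C,E] q_used=3 → run D
t=16: queue=[A,C,E,D] q_used=0 → run A
t=17: queue=[A,C,E,D] q_used=1 → run A
t=18: queue=[A,C,E,D] q_used=2 → run A
t=19: queue=[C,E,D] q_used=0 → run C
t=20: queue=[C,E,D] q_used=1 → run C
t=21: queue=[C,E,D] q_used=2 → run C
t=22: queue=[E,D] q_used=0 → run E
t=23: queue=[E,D] q_used=1 → run E
t=24: queue=[D] q_used=0 → run D
t=25: (idle)
t=26: (idle)
t=27: (idle)

running at tick 19 = C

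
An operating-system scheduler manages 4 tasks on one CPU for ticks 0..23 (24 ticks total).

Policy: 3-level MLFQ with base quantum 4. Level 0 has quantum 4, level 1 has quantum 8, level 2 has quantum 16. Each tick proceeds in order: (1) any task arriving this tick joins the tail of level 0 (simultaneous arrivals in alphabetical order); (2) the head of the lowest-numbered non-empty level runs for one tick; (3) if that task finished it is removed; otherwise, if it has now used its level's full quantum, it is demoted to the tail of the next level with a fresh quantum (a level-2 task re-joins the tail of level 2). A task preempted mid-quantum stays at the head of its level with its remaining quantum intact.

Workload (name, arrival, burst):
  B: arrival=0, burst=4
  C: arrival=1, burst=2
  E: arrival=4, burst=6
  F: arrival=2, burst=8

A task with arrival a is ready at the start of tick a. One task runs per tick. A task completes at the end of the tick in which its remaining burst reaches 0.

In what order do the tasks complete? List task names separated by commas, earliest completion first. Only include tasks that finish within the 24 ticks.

t=0: L0/L1/L2 = B/-/- → run B
t=1: L0/L1/L2 = BC/-/- → run B
t=2: L0/L1/L2 = BCF/-/- → run B
t=3: L0/L1/L2 = BCF/-/- → run B
t=4: L0/L1/L2 = CFE/-/- → run C
t=5: L0/L1/L2 = CFE/-/- → run C
t=6: L0/L1/L2 = FE/-/- → run F
t=7: L0/L1/L2 = FE/-/- → run F
t=8: L0/L1/L2 = FE/-/- → run F
t=9: L0/L1/L2 = FE/-/- → run F
t=10: L0/L1/L2 = E/F/- → run E
t=11: L0/L1/L2 = E/F/- → run E
t=12: L0/L1/L2 = E/F/- → run E
t=13: L0/L1/L2 = E/F/- → run E
t=14: L0/L1/L2 = -/FE/- → run F
t=15: L0/L1/L2 = -/FE/- → run F
t=16: L0/L1/L2 = -/FE/- → run F
t=17: L0/L1/L2 = -/FE/- → run F
t=18: L0/L1/L2 = -/E/- → run E
t=19: L0/L1/L2 = -/E/- → run E
t=20: (idle)
t=21: (idle)
t=22: (idle)
t=23: (idle)

completion order = B, C, F, E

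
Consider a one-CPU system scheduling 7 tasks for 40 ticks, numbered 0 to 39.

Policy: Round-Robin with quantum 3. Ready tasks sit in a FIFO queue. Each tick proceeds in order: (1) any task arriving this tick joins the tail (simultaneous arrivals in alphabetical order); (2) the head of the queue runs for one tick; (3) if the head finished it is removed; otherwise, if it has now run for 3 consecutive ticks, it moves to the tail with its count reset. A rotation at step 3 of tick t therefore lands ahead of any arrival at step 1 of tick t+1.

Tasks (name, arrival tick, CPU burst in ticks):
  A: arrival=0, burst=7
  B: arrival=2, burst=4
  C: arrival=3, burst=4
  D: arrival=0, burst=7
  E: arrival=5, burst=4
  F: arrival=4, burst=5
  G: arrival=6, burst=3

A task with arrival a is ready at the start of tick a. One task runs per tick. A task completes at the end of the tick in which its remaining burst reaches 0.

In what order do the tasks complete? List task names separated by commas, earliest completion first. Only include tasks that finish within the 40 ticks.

completion order = G, B, A, C, F, E, D

t=0: queue=[A,D] q_used=0 → run A
t=1: queue=[A,D] q_used=1 → run A
t=2: queue=[A,D,B] q_used=2 → run A
t=3: queue=[D,B,A,C] q_used=0 → run D
t=4: queue=[D,B,A,C,F] q_used=1 → run D
t=5: queue=[D,B,A,C,F,E] q_used=2 → run D
t=6: queue=[B,A,C,F,E,D,G] q_used=0 → run B
t=7: queue=[B,A,C,F,E,D,G] q_used=1 → run B
t=8: queue=[B,A,C,F,E,D,G] q_used=2 → run B
t=9: queue=[A,C,F,E,D,G,B] q_used=0 → run A
t=10: queue=[A,C,F,E,D,G,B] q_used=1 → run A
t=11: queue=[A,C,F,E,D,G,B] q_used=2 → run A
t=12: queue=[C,F,E,D,G,B,A] q_used=0 → run C
t=13: queue=[C,F,E,D,G,B,A] q_used=1 → run C
t=14: queue=[C,F,E,D,G,B,A] q_used=2 → run C
t=15: queue=[F,E,D,G,B,A,C] q_used=0 → run F
t=16: queue=[F,E,D,G,B,A,C] q_used=1 → run F
t=17: queue=[F,E,D,G,B,A,C] q_used=2 → run F
t=18: queue=[E,D,G,B,A,C,F] q_used=0 → run E
t=19: queue=[E,D,G,B,A,C,F] q_used=1 → run E
t=20: queue=[E,D,G,B,A,C,F] q_used=2 → run E
t=21: queue=[D,G,B,A,C,F,E] q_used=0 → run D
t=22: queue=[D,G,B,A,C,F,E] q_used=1 → run D
t=23: queue=[D,G,B,A,C,F,E] q_used=2 → run D
t=24: queue=[G,B,A,C,F,E,D] q_used=0 → run G
t=25: queue=[G,B,A,C,F,E,D] q_used=1 → run G
t=26: queue=[G,B,A,C,F,E,D] q_used=2 → run G
t=27: queue=[B,A,C,F,E,D] q_used=0 → run B
t=28: queue=[A,C,F,E,D] q_used=0 → run A
t=29: queue=[C,F,E,D] q_used=0 → run C
t=30: queue=[F,E,D] q_used=0 → run F
t=31: queue=[F,E,D] q_used=1 → run F
t=32: queue=[E,D] q_used=0 → run E
t=33: queue=[D] q_used=0 → run D
t=34: (idle)
t=35: (idle)
t=36: (idle)
t=37: (idle)
t=38: (idle)
t=39: (idle)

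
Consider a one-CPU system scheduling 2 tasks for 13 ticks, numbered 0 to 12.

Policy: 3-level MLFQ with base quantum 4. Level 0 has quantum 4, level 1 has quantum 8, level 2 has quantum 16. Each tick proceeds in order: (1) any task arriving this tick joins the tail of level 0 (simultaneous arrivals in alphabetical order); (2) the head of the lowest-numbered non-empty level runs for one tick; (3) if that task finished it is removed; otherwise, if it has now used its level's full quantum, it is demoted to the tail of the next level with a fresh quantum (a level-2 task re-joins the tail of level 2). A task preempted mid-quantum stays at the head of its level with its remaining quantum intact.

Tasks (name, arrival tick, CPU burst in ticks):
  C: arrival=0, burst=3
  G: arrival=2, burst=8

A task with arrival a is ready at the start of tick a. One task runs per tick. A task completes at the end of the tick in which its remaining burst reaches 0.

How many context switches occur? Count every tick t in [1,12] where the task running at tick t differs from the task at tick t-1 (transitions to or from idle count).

context switches = 2

t=0: L0/L1/L2 = C/-/- → run C
t=1: L0/L1/L2 = C/-/- → run C
t=2: L0/L1/L2 = CG/-/- → run C
t=3: L0/L1/L2 = G/-/- → run G
t=4: L0/L1/L2 = G/-/- → run G
t=5: L0/L1/L2 = G/-/- → run G
t=6: L0/L1/L2 = G/-/- → run G
t=7: L0/L1/L2 = -/G/- → run G
t=8: L0/L1/L2 = -/G/- → run G
t=9: L0/L1/L2 = -/G/- → run G
t=10: L0/L1/L2 = -/G/- → run G
t=11: (idle)
t=12: (idle)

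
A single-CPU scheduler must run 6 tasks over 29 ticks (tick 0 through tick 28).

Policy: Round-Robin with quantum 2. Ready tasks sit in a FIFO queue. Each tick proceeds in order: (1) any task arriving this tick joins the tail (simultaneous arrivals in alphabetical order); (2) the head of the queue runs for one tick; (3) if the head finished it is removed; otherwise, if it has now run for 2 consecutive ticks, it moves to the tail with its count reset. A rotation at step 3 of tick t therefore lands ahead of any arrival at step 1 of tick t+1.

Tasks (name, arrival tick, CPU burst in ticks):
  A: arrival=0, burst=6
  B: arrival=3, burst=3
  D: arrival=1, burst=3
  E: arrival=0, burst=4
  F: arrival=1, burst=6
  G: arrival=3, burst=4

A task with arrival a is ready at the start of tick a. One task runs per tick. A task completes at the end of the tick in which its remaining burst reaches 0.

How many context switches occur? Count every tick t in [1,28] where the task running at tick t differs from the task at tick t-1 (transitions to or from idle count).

t=0: queue=[A,E] q_used=0 → run A
t=1: queue=[A,E,D,F] q_used=1 → run A
t=2: queue=[E,D,F,A] q_used=0 → run E
t=3: queue=[E,D,F,A,B,G] q_used=1 → run E
t=4: queue=[D,F,A,B,G,E] q_used=0 → run D
t=5: queue=[D,F,A,B,G,E] q_used=1 → run D
t=6: queue=[F,A,B,G,E,D] q_used=0 → run F
t=7: queue=[F,A,B,G,E,D] q_used=1 → run F
t=8: queue=[A,B,G,E,D,F] q_used=0 → run A
t=9: queue=[A,B,G,E,D,F] q_used=1 → run A
t=10: queue=[B,G,E,D,F,A] q_used=0 → run B
t=11: queue=[B,G,E,D,F,A] q_used=1 → run B
t=12: queue=[G,E,D,F,A,B] q_used=0 → run G
t=13: queue=[G,E,D,F,A,B] q_used=1 → run G
t=14: queue=[E,D,F,A,B,G] q_used=0 → run E
t=15: queue=[E,D,F,A,B,G] q_used=1 → run E
t=16: queue=[D,F,A,B,G] q_used=0 → run D
t=17: queue=[F,A,B,G] q_used=0 → run F
t=18: queue=[F,A,B,G] q_used=1 → run F
t=19: queue=[A,B,G,F] q_used=0 → run A
t=20: queue=[A,B,G,F] q_used=1 → run A
t=21: queue=[B,G,F] q_used=0 → run B
t=22: queue=[G,F] q_used=0 → run G
t=23: queue=[G,F] q_used=1 → run G
t=24: queue=[F] q_used=0 → run F
t=25: queue=[F] q_used=1 → run F
t=26: (idle)
t=27: (idle)
t=28: (idle)

context switches = 14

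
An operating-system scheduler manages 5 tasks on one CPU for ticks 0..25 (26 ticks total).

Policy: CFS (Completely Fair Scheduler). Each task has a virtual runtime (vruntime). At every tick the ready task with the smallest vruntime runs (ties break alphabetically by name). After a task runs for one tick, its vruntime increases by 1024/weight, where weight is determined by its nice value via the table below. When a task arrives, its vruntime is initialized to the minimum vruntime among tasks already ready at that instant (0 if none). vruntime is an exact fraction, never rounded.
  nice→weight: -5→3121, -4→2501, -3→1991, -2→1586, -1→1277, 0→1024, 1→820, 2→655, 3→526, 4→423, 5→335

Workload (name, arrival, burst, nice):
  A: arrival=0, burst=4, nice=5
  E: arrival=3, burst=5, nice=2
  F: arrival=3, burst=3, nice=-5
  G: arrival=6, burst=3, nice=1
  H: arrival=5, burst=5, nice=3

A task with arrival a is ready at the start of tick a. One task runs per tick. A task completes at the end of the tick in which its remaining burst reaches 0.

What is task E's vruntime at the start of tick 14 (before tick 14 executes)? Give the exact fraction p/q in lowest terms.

t=0: vr[A=0] → run A
t=1: vr[A=1024/335] → run A
t=2: vr[A=2048/335] → run A
t=3: vr[A=3072/335 E=3072/335 F=3072/335] → run A
t=4: vr[E=3072/335 F=3072/335] → run E
t=5: vr[E=94208/8777 F=3072/335 H=3072/335] → run F
t=6: vr[E=94208/8777 F=9930752/1045535 G=3072/335 H=3072/335] → run G
t=7: vr[E=94208/8777 F=9930752/1045535 G=143104/13735 H=3072/335] → run H
t=8: vr[E=94208/8777 F=9930752/1045535 G=143104/13735 H=979456/88105] → run F
t=9: vr[E=94208/8777 F=10273792/1045535 G=143104/13735 H=979456/88105] → run F
t=10: vr[E=94208/8777 G=143104/13735 H=979456/88105] → run G
t=11: vr[E=94208/8777 G=160256/13735 H=979456/88105] → run E
t=12: vr[E=539648/43885 G=160256/13735 H=979456/88105] → run H
t=13: vr[E=539648/43885 G=160256/13735 H=1150976/88105] → run G
t=14: vr[E=539648/43885 H=1150976/88105] → run E
t=15: vr[E=608256/43885 H=1150976/88105] → run H
t=16: vr[E=608256/43885 H=1322496/88105] → run E
t=17: vr[E=676864/43885 H=1322496/88105] → run H
t=18: vr[E=676864/43885 H=1494016/88105] → run E
t=19: vr[H=1494016/88105] → run H
t=20: (idle)
t=21: (idle)
t=22: (idle)
t=23: (idle)
t=24: (idle)
t=25: (idle)

vruntime(E, start of tick 14) = 539648/43885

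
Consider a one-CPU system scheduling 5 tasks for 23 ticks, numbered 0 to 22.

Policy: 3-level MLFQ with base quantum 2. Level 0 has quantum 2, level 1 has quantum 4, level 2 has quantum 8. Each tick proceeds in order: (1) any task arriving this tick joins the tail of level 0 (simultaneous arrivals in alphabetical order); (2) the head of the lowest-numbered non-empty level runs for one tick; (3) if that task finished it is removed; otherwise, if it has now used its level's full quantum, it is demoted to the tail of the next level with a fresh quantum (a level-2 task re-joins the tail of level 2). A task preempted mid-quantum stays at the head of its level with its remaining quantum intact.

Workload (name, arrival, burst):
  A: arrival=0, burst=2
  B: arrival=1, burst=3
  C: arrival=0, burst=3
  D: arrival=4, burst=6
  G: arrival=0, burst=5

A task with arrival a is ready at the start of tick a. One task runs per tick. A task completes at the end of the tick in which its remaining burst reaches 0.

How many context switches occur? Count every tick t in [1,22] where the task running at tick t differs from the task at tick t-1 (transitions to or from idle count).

context switches = 9

t=0: L0/L1/L2 = ACG/-/- → run A
t=1: L0/L1/L2 = ACGB/-/- → run A
t=2: L0/L1/L2 = CGB/-/- → run C
t=3: L0/L1/L2 = CGB/-/- → run C
t=4: L0/L1/L2 = GBD/C/- → run G
t=5: L0/L1/L2 = GBD/C/- → run G
t=6: L0/L1/L2 = BD/CG/- → run B
t=7: L0/L1/L2 = BD/CG/- → run B
t=8: L0/L1/L2 = D/CGB/- → run D
t=9: L0/L1/L2 = D/CGB/- → run D
t=10: L0/L1/L2 = -/CGBD/- → run C
t=11: L0/L1/L2 = -/GBD/- → run G
t=12: L0/L1/L2 = -/GBD/- → run G
t=13: L0/L1/L2 = -/GBD/- → run G
t=14: L0/L1/L2 = -/BD/- → run B
t=15: L0/L1/L2 = -/D/- → run D
t=16: L0/L1/L2 = -/D/- → run D
t=17: L0/L1/L2 = -/D/- → run D
t=18: L0/L1/L2 = -/D/- → run D
t=19: (idle)
t=20: (idle)
t=21: (idle)
t=22: (idle)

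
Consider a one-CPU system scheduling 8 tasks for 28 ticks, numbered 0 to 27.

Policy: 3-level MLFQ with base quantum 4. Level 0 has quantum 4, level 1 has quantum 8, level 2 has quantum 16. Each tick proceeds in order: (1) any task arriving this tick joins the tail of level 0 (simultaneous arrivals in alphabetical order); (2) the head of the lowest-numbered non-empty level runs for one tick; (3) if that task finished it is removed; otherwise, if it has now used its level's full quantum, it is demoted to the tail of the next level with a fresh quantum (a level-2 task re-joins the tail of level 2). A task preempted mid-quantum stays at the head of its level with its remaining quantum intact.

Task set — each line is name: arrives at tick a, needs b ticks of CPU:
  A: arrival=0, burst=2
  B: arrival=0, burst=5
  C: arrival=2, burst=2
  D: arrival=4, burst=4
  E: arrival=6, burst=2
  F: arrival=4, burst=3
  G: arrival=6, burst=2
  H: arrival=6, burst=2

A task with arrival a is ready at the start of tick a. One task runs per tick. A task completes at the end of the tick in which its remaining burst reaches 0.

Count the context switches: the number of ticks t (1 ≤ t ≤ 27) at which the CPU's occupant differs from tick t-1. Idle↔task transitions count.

t=0: L0/L1/L2 = AB/-/- → run A
t=1: L0/L1/L2 = AB/-/- → run A
t=2: L0/L1/L2 = BC/-/- → run B
t=3: L0/L1/L2 = BC/-/- → run B
t=4: L0/L1/L2 = BCDF/-/- → run B
t=5: L0/L1/L2 = BCDF/-/- → run B
t=6: L0/L1/L2 = CDFEGH/B/- → run C
t=7: L0/L1/L2 = CDFEGH/B/- → run C
t=8: L0/L1/L2 = DFEGH/B/- → run D
t=9: L0/L1/L2 = DFEGH/B/- → run D
t=10: L0/L1/L2 = DFEGH/B/- → run D
t=11: L0/L1/L2 = DFEGH/B/- → run D
t=12: L0/L1/L2 = FEGH/B/- → run F
t=13: L0/L1/L2 = FEGH/B/- → run F
t=14: L0/L1/L2 = FEGH/B/- → run F
t=15: L0/L1/L2 = EGH/B/- → run E
t=16: L0/L1/L2 = EGH/B/- → run E
t=17: L0/L1/L2 = GH/B/- → run G
t=18: L0/L1/L2 = GH/B/- → run G
t=19: L0/L1/L2 = H/B/- → run H
t=20: L0/L1/L2 = H/B/- → run H
t=21: L0/L1/L2 = -/B/- → run B
t=22: (idle)
t=23: (idle)
t=24: (idle)
t=25: (idle)
t=26: (idle)
t=27: (idle)

context switches = 9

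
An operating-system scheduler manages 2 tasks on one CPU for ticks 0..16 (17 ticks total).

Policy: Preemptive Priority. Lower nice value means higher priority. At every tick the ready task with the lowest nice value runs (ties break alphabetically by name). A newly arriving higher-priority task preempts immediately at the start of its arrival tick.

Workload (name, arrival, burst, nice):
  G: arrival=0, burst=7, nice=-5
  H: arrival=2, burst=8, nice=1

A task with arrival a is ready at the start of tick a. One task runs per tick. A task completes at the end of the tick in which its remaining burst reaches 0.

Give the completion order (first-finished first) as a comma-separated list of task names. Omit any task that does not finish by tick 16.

completion order = G, H

t=0: ready={G} → run G
t=1: ready={G} → run G
t=2: ready={G,H} → run G
t=3: ready={G,H} → run G
t=4: ready={G,H} → run G
t=5: ready={G,H} → run G
t=6: ready={G,H} → run G
t=7: ready={H} → run H
t=8: ready={H} → run H
t=9: ready={H} → run H
t=10: ready={H} → run H
t=11: ready={H} → run H
t=12: ready={H} → run H
t=13: ready={H} → run H
t=14: ready={H} → run H
t=15: (idle)
t=16: (idle)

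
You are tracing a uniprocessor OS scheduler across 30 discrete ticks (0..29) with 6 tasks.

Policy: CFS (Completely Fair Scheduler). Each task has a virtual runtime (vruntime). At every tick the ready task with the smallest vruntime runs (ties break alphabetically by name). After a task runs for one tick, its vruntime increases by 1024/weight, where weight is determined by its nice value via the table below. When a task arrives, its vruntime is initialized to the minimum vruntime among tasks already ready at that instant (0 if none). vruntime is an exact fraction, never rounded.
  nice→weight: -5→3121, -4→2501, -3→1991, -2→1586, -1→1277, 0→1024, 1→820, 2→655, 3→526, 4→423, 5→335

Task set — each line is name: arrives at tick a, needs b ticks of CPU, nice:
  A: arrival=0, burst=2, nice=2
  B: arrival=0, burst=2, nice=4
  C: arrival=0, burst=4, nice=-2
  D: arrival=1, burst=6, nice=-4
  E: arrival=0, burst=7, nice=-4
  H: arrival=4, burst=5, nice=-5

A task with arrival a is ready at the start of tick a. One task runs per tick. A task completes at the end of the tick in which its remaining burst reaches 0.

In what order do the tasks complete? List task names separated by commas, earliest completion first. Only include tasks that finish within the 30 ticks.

completion order = H, A, C, D, B, E

t=0: vr[A=0 B=0 C=0 E=0] → run A
t=1: vr[A=1024/655 B=0 C=0 D=0 E=0] → run B
t=2: vr[A=1024/655 B=1024/423 C=0 D=0 E=0] → run C
t=3: vr[A=1024/655 B=1024/423 C=512/793 D=0 E=0] → run D
t=4: vr[A=1024/655 B=1024/423 C=512/793 D=1024/2501 E=0 H=0] → run E
t=5: vr[A=1024/655 B=1024/423 C=512/793 D=1024/2501 E=1024/2501 H=0] → run H
t=6: vr[A=1024/655 B=1024/423 C=512/793 D=1024/2501 E=1024/2501 H=1024/3121] → run H
t=7: vr[A=1024/655 B=1024/423 C=512/793 D=1024/2501 E=1024/2501 H=2048/3121] → run D
t=8: vr[A=1024/655 B=1024/423 C=512/793 D=2048/2501 E=1024/2501 H=2048/3121] → run E
t=9: vr[A=1024/655 B=1024/423 C=512/793 D=2048/2501 E=2048/2501 H=2048/3121] → run C
t=10: vr[A=1024/655 B=1024/423 C=1024/793 D=2048/2501 E=2048/2501 H=2048/3121] → run H
t=11: vr[A=1024/655 B=1024/423 C=1024/793 D=2048/2501 E=2048/2501 H=3072/3121] → run D
t=12: vr[A=1024/655 B=1024/423 C=1024/793 D=3072/2501 E=2048/2501 H=3072/3121] → run E
t=13: vr[A=1024/655 B=1024/423 C=1024/793 D=3072/2501 E=3072/2501 H=3072/3121] → run H
t=14: vr[A=1024/655 B=1024/423 C=1024/793 D=3072/2501 E=3072/2501 H=4096/3121] → run D
t=15: vr[A=1024/655 B=1024/423 C=1024/793 D=4096/2501 E=3072/2501 H=4096/3121] → run E
t=16: vr[A=1024/655 B=1024/423 C=1024/793 D=4096/2501 E=4096/2501 H=4096/3121] → run C
t=17: vr[A=1024/655 B=1024/423 C=1536/793 D=4096/2501 E=4096/2501 H=4096/3121] → run H
t=18: vr[A=1024/655 B=1024/423 C=1536/793 D=4096/2501 E=4096/2501] → run A
t=19: vr[B=1024/423 C=1536/793 D=4096/2501 E=4096/2501] → run D
t=20: vr[B=1024/423 C=1536/793 D=5120/2501 E=4096/2501] → run E
t=21: vr[B=1024/423 C=1536/793 D=5120/2501 E=5120/2501] → run C
t=22: vr[B=1024/423 D=5120/2501 E=5120/2501] → run D
t=23: vr[B=1024/423 E=5120/2501] → run E
t=24: vr[B=1024/423 E=6144/2501] → run B
t=25: vr[E=6144/2501] → run E
t=26: (idle)
t=27: (idle)
t=28: (idle)
t=29: (idle)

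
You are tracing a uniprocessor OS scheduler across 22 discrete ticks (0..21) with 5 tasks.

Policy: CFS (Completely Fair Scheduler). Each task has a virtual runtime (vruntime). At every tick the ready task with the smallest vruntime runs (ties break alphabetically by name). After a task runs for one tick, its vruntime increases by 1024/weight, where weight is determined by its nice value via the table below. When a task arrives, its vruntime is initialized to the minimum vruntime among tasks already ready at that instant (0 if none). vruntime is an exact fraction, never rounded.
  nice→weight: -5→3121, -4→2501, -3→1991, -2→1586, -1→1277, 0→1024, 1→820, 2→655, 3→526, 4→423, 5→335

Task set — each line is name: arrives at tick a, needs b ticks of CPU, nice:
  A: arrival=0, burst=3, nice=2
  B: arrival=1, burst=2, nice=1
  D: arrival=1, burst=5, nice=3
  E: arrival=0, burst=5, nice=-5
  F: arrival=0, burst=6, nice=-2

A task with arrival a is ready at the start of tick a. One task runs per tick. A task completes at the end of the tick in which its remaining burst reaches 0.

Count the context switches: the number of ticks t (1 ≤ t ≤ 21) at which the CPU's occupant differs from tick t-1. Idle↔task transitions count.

t=0: vr[A=0 E=0 F=0] → run A
t=1: vr[A=1024/655 B=0 D=0 E=0 F=0] → run B
t=2: vr[A=1024/655 B=256/205 D=0 E=0 F=0] → run D
t=3: vr[A=1024/655 B=256/205 D=512/263 E=0 F=0] → run E
t=4: vr[A=1024/655 B=256/205 D=512/263 E=1024/3121 F=0] → run F
t=5: vr[A=1024/655 B=256/205 D=512/263 E=1024/3121 F=512/793] → run E
t=6: vr[A=1024/655 B=256/205 D=512/263 E=2048/3121 F=512/793] → run F
t=7: vr[A=1024/655 B=256/205 D=512/263 E=2048/3121 F=1024/793] → run E
t=8: vr[A=1024/655 B=256/205 D=512/263 E=3072/3121 F=1024/793] → run E
t=9: vr[A=1024/655 B=256/205 D=512/263 E=4096/3121 F=1024/793] → run B
t=10: vr[A=1024/655 D=512/263 E=4096/3121 F=1024/793] → run F
t=11: vr[A=1024/655 D=512/263 E=4096/3121 F=1536/793] → run E
t=12: vr[A=1024/655 D=512/263 F=1536/793] → run A
t=13: vr[A=2048/655 D=512/263 F=1536/793] → run F
t=14: vr[A=2048/655 D=512/263 F=2048/793] → run D
t=15: vr[A=2048/655 D=1024/263 F=2048/793] → run F
t=16: vr[A=2048/655 D=1024/263 F=2560/793] → run A
t=17: vr[D=1024/263 F=2560/793] → run F
t=18: vr[D=1024/263] → run D
t=19: vr[D=1536/263] → run D
t=20: vr[D=2048/263] → run D
t=21: (idle)

context switches = 18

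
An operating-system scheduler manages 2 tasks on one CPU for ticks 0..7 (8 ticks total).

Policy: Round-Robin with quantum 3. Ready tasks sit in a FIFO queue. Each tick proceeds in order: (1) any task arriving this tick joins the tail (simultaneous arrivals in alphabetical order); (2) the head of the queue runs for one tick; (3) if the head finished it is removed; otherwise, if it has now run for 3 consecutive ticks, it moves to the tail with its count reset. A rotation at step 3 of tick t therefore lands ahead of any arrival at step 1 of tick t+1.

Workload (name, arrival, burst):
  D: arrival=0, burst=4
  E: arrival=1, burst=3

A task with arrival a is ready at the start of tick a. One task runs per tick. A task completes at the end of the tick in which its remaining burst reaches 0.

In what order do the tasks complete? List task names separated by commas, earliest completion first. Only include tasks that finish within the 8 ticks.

t=0: queue=[D] q_used=0 → run D
t=1: queue=[D,E] q_used=1 → run D
t=2: queue=[D,E] q_used=2 → run D
t=3: queue=[E,D] q_used=0 → run E
t=4: queue=[E,D] q_used=1 → run E
t=5: queue=[E,D] q_used=2 → run E
t=6: queue=[D] q_used=0 → run D
t=7: (idle)

completion order = E, D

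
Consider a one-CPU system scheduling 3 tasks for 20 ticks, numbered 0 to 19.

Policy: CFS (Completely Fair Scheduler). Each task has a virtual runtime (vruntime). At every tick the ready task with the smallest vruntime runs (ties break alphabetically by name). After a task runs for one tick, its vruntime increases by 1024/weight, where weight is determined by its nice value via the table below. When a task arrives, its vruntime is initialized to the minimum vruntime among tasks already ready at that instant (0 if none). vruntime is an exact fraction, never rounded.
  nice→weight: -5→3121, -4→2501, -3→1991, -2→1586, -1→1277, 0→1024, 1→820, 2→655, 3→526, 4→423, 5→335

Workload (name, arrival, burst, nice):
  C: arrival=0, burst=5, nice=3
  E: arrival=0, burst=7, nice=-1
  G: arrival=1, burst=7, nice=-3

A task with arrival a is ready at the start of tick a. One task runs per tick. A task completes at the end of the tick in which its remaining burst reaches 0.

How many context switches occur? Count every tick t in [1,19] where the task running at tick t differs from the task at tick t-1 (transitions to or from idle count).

context switches = 14

t=0: vr[C=0 E=0] → run C
t=1: vr[C=512/263 E=0 G=0] → run E
t=2: vr[C=512/263 E=1024/1277 G=0] → run G
t=3: vr[C=512/263 E=1024/1277 G=1024/1991] → run G
t=4: vr[C=512/263 E=1024/1277 G=2048/1991] → run E
t=5: vr[C=512/263 E=2048/1277 G=2048/1991] → run G
t=6: vr[C=512/263 E=2048/1277 G=3072/1991] → run G
t=7: vr[C=512/263 E=2048/1277 G=4096/1991] → run E
t=8: vr[C=512/263 E=3072/1277 G=4096/1991] → run C
t=9: vr[C=1024/263 E=3072/1277 G=4096/1991] → run G
t=10: vr[C=1024/263 E=3072/1277 G=5120/1991] → run E
t=11: vr[C=1024/263 E=4096/1277 G=5120/1991] → run G
t=12: vr[C=1024/263 E=4096/1277 G=6144/1991] → run G
t=13: vr[C=1024/263 E=4096/1277] → run E
t=14: vr[C=1024/263 E=5120/1277] → run C
t=15: vr[C=1536/263 E=5120/1277] → run E
t=16: vr[C=1536/263 E=6144/1277] → run E
t=17: vr[C=1536/263] → run C
t=18: vr[C=2048/263] → run C
t=19: (idle)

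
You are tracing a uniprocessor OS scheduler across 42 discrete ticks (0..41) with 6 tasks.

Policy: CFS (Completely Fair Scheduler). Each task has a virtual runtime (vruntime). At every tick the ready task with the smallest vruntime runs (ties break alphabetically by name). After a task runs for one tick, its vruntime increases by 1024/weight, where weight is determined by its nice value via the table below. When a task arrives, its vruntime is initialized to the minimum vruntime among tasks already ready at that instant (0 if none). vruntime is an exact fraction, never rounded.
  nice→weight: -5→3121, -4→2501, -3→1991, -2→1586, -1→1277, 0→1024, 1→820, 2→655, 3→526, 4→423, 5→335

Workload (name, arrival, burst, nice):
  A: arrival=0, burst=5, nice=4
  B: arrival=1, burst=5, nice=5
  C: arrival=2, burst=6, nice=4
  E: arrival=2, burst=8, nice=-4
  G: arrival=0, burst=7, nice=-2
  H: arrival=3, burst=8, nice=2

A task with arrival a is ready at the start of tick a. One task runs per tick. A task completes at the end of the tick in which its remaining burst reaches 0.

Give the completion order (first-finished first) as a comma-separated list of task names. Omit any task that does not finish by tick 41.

t=0: vr[A=0 G=0] → run A
t=1: vr[A=1024/423 B=0 G=0] → run B
t=2: vr[A=1024/423 B=1024/335 C=0 E=0 G=0] → run C
t=3: vr[A=1024/423 B=1024/335 C=1024/423 E=0 G=0 H=0] → run E
t=4: vr[A=1024/423 B=1024/335 C=1024/423 E=1024/2501 G=0 H=0] → run G
t=5: vr[A=1024/423 B=1024/335 C=1024/423 E=1024/2501 G=512/793 H=0] → run H
t=6: vr[A=1024/423 B=1024/335 C=1024/423 E=1024/2501 G=512/793 H=1024/655] → run E
t=7: vr[A=1024/423 B=1024/335 C=1024/423 E=2048/2501 G=512/793 H=1024/655] → run G
t=8: vr[A=1024/423 B=1024/335 C=1024/423 E=2048/2501 G=1024/793 H=1024/655] → run E
t=9: vr[A=1024/423 B=1024/335 C=1024/423 E=3072/2501 G=1024/793 H=1024/655] → run E
t=10: vr[A=1024/423 B=1024/335 C=1024/423 E=4096/2501 G=1024/793 H=1024/655] → run G
t=11: vr[A=1024/423 B=1024/335 C=1024/423 E=4096/2501 G=1536/793 H=1024/655] → run H
t=12: vr[A=1024/423 B=1024/335 C=1024/423 E=4096/2501 G=1536/793 H=2048/655] → run E
t=13: vr[A=1024/423 B=1024/335 C=1024/423 E=5120/2501 G=1536/793 H=2048/655] → run G
t=14: vr[A=1024/423 B=1024/335 C=1024/423 E=5120/2501 G=2048/793 H=2048/655] → run E
t=15: vr[A=1024/423 B=1024/335 C=1024/423 E=6144/2501 G=2048/793 H=2048/655] → run A
t=16: vr[A=2048/423 B=1024/335 C=1024/423 E=6144/2501 G=2048/793 H=2048/655] → run C
t=17: vr[A=2048/423 B=1024/335 C=2048/423 E=6144/2501 G=2048/793 H=2048/655] → run E
t=18: vr[A=2048/423 B=1024/335 C=2048/423 E=7168/2501 G=2048/793 H=2048/655] → run G
t=19: vr[A=2048/423 B=1024/335 C=2048/423 E=7168/2501 G=2560/793 H=2048/655] → run E
t=20: vr[A=2048/423 B=1024/335 C=2048/423 G=2560/793 H=2048/655] → run B
t=21: vr[A=2048/423 B=2048/335 C=2048/423 G=2560/793 H=2048/655] → run H
t=22: vr[A=2048/423 B=2048/335 C=2048/423 G=2560/793 H=3072/655] → run G
t=23: vr[A=2048/423 B=2048/335 C=2048/423 G=3072/793 H=3072/655] → run G
t=24: vr[A=2048/423 B=2048/335 C=2048/423 H=3072/655] → run H
t=25: vr[A=2048/423 B=2048/335 C=2048/423 H=4096/655] → run A
t=26: vr[A=1024/141 B=2048/335 C=2048/423 H=4096/655] → run C
t=27: vr[A=1024/141 B=2048/335 C=1024/141 H=4096/655] → run B
t=28: vr[A=1024/141 B=3072/335 C=1024/141 H=4096/655] → run H
t=29: vr[A=1024/141 B=3072/335 C=1024/141 H=1024/131] → run A
t=30: vr[A=4096/423 B=3072/335 C=1024/141 H=1024/131] → run C
t=31: vr[A=4096/423 B=3072/335 C=4096/423 H=1024/131] → run H
t=32: vr[A=4096/423 B=3072/335 C=4096/423 H=6144/655] → run B
t=33: vr[A=4096/423 B=4096/335 C=4096/423 H=6144/655] → run H
t=34: vr[A=4096/423 B=4096/335 C=4096/423 H=7168/655] → run A
t=35: vr[B=4096/335 C=4096/423 H=7168/655] → run C
t=36: vr[B=4096/335 C=5120/423 H=7168/655] → run H
t=37: vr[B=4096/335 C=5120/423] → run C
t=38: vr[B=4096/335] → run B
t=39: (idle)
t=40: (idle)
t=41: (idle)

completion order = E, G, A, H, C, B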